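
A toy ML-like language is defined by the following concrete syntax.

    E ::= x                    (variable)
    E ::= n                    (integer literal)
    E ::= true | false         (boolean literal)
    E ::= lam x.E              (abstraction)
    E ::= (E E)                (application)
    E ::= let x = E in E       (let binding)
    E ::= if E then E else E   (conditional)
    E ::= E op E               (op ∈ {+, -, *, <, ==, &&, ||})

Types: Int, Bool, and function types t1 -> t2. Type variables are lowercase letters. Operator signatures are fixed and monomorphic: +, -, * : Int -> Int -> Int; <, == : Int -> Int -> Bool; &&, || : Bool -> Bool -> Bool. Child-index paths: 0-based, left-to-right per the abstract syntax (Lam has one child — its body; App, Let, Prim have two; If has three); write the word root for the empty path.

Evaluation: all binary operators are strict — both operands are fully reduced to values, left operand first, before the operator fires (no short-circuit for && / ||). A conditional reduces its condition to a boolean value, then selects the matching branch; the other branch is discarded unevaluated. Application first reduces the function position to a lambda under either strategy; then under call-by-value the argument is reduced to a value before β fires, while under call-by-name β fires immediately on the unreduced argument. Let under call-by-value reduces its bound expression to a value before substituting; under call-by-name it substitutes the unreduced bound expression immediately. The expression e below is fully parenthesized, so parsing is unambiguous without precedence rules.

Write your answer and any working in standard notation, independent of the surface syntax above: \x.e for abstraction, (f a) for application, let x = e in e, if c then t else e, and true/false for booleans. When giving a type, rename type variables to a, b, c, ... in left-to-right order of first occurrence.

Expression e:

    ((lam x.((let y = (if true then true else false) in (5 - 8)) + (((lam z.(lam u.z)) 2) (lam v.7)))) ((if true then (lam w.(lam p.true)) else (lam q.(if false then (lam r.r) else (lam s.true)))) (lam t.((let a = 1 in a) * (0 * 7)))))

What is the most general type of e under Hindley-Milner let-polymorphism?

Answer: Int

Working:
  unify Bool ~ Bool
  unify Bool ~ Bool
let y : Bool
  unify Int ~ Int
  unify Int ~ Int
  unify Int ~ Int
z : b
\u._ : c -> b
\z._ : b -> c -> b
  unify b -> c -> b ~ Int -> d
  unify b ~ Int
  unify c -> Int ~ d
_ _ : c -> Int
\v._ : e -> Int
  unify c -> Int ~ (e -> Int) -> f
  unify c ~ e -> Int
  unify Int ~ f
_ _ : Int
  unify Int ~ Int
\x._ : a -> Int
  unify Bool ~ Bool
\p._ : h -> Bool
\w._ : g -> h -> Bool
  unify Bool ~ Bool
r : j
\r._ : j -> j
\s._ : k -> Bool
  unify j -> j ~ k -> Bool
  unify j ~ k
  unify k ~ Bool
\q._ : i -> Bool -> Bool
  unify g -> h -> Bool ~ i -> Bool -> Bool
  unify g ~ i
  unify h -> Bool ~ Bool -> Bool
  unify h ~ Bool
  unify Bool ~ Bool
let a : Int
a : Int
  unify Int ~ Int
  unify Int ~ Int
  unify Int ~ Int
  unify Int ~ Int
\t._ : l -> Int
  unify i -> Bool -> Bool ~ (l -> Int) -> m
  unify i ~ l -> Int
  unify Bool -> Bool ~ m
_ _ : Bool -> Bool
  unify a -> Int ~ (Bool -> Bool) -> n
  unify a ~ Bool -> Bool
  unify Int ~ n
_ _ : Int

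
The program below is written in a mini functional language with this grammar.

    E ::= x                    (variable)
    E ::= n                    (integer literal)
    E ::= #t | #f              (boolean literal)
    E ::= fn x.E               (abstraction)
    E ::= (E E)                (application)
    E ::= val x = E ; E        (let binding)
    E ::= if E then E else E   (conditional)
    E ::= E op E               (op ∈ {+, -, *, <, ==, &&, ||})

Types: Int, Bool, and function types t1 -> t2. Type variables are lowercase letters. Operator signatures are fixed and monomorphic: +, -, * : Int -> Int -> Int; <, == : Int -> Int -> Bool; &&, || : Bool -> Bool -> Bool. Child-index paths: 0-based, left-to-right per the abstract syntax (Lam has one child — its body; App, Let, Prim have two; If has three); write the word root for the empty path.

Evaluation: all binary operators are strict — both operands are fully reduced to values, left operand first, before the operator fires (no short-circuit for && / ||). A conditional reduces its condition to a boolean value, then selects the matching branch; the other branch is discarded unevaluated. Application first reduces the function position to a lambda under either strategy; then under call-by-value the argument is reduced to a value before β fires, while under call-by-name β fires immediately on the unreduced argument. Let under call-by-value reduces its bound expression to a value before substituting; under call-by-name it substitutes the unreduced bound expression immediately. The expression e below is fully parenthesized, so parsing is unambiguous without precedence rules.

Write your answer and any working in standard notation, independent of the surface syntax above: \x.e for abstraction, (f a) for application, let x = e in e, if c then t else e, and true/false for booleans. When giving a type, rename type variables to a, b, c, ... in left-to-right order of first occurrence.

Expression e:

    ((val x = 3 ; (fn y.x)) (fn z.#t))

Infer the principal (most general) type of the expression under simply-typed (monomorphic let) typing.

Answer: Int

Derivation:
let x : Int
x : Int
\y._ : a -> Int
\z._ : b -> Bool
  unify a -> Int ~ (b -> Bool) -> c
  unify a ~ b -> Bool
  unify Int ~ c
_ _ : Int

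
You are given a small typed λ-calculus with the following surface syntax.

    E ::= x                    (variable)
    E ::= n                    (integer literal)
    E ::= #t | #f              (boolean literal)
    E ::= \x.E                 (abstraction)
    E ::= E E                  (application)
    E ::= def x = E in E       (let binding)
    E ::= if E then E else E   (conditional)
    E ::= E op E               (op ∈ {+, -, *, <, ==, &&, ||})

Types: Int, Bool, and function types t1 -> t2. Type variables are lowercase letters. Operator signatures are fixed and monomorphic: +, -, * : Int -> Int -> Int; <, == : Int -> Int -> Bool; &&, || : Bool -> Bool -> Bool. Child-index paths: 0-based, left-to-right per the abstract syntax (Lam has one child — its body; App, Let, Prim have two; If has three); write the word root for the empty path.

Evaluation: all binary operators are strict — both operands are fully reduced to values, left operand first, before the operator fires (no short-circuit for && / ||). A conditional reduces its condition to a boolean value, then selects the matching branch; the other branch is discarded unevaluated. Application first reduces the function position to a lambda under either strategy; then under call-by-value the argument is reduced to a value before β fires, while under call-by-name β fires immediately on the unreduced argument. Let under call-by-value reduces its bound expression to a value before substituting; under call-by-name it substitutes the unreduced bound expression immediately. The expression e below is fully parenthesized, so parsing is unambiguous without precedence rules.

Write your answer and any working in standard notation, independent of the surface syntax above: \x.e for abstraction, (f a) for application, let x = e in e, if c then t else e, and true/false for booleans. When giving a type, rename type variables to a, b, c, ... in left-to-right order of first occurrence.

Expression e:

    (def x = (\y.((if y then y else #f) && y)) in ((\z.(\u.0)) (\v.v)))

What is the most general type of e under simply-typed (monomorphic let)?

Trace:
y : a
  unify a ~ Bool
y : Bool
  unify Bool ~ Bool
  unify Bool ~ Bool
y : Bool
  unify Bool ~ Bool
\y._ : Bool -> Bool
let x : Bool -> Bool
\u._ : c -> Int
\z._ : b -> c -> Int
v : d
\v._ : d -> d
  unify b -> c -> Int ~ (d -> d) -> e
  unify b ~ d -> d
  unify c -> Int ~ e
_ _ : c -> Int

Answer: a -> Int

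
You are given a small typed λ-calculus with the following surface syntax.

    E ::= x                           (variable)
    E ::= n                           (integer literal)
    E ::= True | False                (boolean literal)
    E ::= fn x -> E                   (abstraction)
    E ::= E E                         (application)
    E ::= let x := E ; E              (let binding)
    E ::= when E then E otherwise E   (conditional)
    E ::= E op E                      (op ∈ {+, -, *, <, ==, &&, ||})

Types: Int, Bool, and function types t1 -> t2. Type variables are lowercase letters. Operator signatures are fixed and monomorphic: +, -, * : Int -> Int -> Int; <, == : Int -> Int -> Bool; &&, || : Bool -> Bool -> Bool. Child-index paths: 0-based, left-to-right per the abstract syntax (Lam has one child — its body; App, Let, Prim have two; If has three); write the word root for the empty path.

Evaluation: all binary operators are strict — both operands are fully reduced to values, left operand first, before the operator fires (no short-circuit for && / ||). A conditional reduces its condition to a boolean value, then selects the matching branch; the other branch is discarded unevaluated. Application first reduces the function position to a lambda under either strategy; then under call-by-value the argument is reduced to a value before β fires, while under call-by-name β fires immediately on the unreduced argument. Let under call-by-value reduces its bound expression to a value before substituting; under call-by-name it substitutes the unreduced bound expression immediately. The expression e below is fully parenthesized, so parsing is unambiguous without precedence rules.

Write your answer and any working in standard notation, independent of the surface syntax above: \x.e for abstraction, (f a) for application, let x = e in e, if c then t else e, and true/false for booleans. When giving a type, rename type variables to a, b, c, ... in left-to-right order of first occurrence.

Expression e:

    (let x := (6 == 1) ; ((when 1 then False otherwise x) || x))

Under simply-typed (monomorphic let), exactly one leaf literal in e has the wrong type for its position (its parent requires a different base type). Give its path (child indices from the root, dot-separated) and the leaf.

Derivation:
  unify Int ~ Int
  unify Int ~ Int
let x : Bool
  unify Int ~ Bool
  FAIL: mismatch Int ~ Bool

Answer: 1.0.0 : 1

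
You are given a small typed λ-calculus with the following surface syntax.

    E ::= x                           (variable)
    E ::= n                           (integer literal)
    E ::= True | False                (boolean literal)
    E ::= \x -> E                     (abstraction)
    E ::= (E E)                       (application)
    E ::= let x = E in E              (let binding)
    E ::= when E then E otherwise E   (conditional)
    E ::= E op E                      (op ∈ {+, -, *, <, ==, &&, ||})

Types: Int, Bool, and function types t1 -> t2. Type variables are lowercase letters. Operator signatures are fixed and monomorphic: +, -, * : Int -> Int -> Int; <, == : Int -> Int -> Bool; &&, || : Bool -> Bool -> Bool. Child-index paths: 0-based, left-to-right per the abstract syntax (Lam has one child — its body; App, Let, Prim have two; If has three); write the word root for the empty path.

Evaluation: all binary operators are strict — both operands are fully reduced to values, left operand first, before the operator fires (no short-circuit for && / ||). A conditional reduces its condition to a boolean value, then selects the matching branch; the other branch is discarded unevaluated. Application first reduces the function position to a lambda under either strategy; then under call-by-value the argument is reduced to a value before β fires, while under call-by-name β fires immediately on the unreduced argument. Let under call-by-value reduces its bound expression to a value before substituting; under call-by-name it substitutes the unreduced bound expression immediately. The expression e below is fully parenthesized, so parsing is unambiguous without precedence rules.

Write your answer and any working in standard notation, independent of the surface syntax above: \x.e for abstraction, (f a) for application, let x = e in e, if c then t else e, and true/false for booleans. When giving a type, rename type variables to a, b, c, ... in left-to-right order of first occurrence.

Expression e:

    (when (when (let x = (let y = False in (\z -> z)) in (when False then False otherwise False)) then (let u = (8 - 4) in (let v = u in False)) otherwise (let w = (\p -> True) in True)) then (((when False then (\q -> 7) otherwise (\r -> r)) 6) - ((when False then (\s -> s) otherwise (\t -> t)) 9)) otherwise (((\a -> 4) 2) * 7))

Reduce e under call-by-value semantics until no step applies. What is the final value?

Answer: -3

Derivation:
step 0: (if (if (let x = (let y = false in (\z.z)) in (if false then false else false)) then (let u = (8 - 4) in (let v = u in false)) else (let w = (\p.true) in true)) then (((if false then (\q.7) else (\r.r)) 6) - ((if false then (\s.s) else (\t.t)) 9)) else (((\a.4) 2) * 7))
step 1: [let@0.0.0] (if (if (let x = (\z.z) in (if false then false else false)) then (let u = (8 - 4) in (let v = u in false)) else (let w = (\p.true) in true)) then (((if false then (\q.7) else (\r.r)) 6) - ((if false then (\s.s) else (\t.t)) 9)) else (((\a.4) 2) * 7))
step 2: [let@0.0] (if (if (if false then false else false) then (let u = (8 - 4) in (let v = u in false)) else (let w = (\p.true) in true)) then (((if false then (\q.7) else (\r.r)) 6) - ((if false then (\s.s) else (\t.t)) 9)) else (((\a.4) 2) * 7))
step 3: [if@0.0] (if (if false then (let u = (8 - 4) in (let v = u in false)) else (let w = (\p.true) in true)) then (((if false then (\q.7) else (\r.r)) 6) - ((if false then (\s.s) else (\t.t)) 9)) else (((\a.4) 2) * 7))
step 4: [if@0] (if (let w = (\p.true) in true) then (((if false then (\q.7) else (\r.r)) 6) - ((if false then (\s.s) else (\t.t)) 9)) else (((\a.4) 2) * 7))
step 5: [let@0] (if true then (((if false then (\q.7) else (\r.r)) 6) - ((if false then (\s.s) else (\t.t)) 9)) else (((\a.4) 2) * 7))
step 6: [if@root] (((if false then (\q.7) else (\r.r)) 6) - ((if false then (\s.s) else (\t.t)) 9))
step 7: [if@0.0] (((\r.r) 6) - ((if false then (\s.s) else (\t.t)) 9))
step 8: [beta@0] (6 - ((if false then (\s.s) else (\t.t)) 9))
step 9: [if@1.0] (6 - ((\t.t) 9))
step 10: [beta@1] (6 - 9)
step 11: [delta@root] -3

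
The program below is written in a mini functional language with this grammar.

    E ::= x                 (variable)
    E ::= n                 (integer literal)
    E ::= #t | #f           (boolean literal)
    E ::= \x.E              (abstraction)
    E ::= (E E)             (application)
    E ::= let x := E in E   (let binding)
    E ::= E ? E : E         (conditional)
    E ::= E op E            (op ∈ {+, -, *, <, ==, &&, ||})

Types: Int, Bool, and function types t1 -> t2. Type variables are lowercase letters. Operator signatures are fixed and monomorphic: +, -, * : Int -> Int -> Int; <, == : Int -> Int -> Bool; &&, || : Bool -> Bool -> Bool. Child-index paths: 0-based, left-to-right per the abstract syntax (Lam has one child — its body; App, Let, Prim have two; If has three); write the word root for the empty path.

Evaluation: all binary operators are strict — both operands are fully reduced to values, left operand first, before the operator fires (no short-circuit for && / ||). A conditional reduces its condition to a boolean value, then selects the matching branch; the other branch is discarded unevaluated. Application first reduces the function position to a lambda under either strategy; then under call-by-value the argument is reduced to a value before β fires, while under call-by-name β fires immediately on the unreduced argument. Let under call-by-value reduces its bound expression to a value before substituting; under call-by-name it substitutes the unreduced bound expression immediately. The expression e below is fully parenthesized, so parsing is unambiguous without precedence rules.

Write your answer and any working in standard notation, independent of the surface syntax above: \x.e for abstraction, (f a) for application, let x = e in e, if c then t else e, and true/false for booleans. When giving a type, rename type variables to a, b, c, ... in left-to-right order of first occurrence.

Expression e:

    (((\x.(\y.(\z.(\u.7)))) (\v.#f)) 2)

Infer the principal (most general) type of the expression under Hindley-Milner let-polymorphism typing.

Trace:
\u._ : d -> Int
\z._ : c -> d -> Int
\y._ : b -> c -> d -> Int
\x._ : a -> b -> c -> d -> Int
\v._ : e -> Bool
  unify a -> b -> c -> d -> Int ~ (e -> Bool) -> f
  unify a ~ e -> Bool
  unify b -> c -> d -> Int ~ f
_ _ : b -> c -> d -> Int
  unify b -> c -> d -> Int ~ Int -> g
  unify b ~ Int
  unify c -> d -> Int ~ g
_ _ : c -> d -> Int

Answer: a -> b -> Int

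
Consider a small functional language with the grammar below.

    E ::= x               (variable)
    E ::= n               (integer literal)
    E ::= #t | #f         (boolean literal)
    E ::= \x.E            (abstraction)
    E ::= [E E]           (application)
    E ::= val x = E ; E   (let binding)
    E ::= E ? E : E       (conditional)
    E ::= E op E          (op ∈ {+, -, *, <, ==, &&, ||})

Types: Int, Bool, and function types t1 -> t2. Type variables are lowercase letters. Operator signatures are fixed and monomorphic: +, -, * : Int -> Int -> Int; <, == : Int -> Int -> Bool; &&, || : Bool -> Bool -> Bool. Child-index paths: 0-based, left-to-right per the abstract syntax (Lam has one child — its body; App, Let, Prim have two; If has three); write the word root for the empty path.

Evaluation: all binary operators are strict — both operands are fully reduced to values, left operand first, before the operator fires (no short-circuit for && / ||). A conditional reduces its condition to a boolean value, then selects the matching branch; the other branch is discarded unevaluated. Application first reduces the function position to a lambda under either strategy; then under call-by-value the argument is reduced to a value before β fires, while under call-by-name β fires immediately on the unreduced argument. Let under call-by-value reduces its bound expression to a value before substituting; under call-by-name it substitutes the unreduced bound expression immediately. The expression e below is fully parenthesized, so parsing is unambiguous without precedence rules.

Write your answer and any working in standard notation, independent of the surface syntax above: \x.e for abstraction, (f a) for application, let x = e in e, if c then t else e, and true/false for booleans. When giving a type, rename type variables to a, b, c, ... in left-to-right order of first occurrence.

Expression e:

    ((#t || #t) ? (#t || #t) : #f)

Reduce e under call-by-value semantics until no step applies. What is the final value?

Working:
step 0: (if (true || true) then (true || true) else false)
step 1: [delta@0] (if true then (true || true) else false)
step 2: [if@root] (true || true)
step 3: [delta@root] true

Answer: true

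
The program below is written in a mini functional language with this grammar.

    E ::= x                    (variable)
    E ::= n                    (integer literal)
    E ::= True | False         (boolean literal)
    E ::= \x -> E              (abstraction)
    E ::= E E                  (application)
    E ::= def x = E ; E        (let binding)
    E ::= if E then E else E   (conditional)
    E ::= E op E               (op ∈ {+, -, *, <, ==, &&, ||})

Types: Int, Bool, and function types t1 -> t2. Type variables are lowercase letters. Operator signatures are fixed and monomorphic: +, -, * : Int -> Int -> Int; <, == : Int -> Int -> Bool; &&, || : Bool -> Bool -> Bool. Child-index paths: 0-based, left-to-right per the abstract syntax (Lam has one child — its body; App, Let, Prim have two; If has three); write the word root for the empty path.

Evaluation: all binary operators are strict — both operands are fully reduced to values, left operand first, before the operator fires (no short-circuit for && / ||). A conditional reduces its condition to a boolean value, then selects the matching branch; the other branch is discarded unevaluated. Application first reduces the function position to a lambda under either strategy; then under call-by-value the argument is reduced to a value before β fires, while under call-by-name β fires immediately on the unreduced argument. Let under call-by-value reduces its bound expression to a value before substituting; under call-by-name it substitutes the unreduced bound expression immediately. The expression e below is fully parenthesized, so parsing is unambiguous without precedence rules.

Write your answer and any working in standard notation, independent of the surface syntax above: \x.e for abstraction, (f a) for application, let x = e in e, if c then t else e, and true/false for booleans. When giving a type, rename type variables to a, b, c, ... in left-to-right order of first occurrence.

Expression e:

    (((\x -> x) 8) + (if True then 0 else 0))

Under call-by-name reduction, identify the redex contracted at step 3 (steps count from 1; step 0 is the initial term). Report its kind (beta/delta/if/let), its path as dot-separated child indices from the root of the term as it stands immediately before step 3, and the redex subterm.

Derivation:
step 0: (((\x.x) 8) + (if true then 0 else 0))
step 1: [beta@0] (8 + (if true then 0 else 0))
step 2: [if@1] (8 + 0)
step 3: [delta@root] 8

Answer: delta at root : (8 + 0)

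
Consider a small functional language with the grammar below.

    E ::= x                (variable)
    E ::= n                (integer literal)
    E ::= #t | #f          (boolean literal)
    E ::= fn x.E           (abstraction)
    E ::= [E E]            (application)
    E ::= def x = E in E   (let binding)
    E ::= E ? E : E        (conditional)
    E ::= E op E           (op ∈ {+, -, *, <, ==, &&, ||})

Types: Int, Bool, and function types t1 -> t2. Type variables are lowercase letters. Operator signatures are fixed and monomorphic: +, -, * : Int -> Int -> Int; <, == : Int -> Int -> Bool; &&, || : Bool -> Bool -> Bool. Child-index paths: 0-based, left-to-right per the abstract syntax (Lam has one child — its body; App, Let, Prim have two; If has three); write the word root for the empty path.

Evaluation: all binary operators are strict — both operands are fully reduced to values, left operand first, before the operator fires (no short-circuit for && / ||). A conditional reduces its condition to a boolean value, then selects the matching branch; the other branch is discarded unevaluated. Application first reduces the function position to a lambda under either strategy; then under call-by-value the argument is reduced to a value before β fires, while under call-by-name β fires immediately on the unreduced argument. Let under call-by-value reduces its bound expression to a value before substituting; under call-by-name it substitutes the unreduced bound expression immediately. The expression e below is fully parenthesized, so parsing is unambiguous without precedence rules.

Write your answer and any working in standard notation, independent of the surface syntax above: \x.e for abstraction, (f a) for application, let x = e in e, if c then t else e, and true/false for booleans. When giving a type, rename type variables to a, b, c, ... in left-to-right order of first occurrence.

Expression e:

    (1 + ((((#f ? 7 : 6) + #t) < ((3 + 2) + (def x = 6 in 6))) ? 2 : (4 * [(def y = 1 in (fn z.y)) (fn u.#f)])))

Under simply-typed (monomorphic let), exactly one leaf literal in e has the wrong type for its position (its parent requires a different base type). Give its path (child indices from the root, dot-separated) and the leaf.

Answer: 1.0.0.1 : true

Trace:
  unify Int ~ Int
  unify Bool ~ Bool
  unify Int ~ Int
  unify Int ~ Int
  unify Bool ~ Int
  FAIL: mismatch Bool ~ Int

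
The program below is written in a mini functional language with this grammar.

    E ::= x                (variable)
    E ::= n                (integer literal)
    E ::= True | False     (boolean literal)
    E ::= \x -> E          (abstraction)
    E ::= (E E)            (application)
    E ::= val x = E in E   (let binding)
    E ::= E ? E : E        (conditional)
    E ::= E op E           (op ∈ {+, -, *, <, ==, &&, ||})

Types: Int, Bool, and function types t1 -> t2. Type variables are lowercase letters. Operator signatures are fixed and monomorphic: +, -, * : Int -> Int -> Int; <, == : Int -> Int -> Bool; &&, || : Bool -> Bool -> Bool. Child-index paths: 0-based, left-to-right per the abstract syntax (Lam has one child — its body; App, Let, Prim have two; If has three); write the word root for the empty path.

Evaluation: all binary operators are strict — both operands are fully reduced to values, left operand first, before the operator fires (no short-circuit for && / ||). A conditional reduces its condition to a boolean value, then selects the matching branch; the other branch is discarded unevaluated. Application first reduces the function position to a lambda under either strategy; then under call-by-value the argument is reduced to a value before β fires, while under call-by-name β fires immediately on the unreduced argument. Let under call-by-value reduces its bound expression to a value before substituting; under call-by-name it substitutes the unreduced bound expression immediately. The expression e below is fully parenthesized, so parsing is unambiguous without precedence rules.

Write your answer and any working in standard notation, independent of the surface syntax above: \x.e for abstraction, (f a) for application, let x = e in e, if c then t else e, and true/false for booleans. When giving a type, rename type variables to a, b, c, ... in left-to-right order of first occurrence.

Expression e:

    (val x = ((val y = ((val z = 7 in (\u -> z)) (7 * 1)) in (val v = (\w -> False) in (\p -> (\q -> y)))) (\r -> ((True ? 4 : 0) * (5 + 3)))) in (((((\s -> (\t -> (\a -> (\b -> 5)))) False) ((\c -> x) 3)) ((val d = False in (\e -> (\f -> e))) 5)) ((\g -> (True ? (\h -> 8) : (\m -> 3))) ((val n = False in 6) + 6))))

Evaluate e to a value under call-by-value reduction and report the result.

Derivation:
step 0: (let x = ((let y = ((let z = 7 in (\u.z)) (7 * 1)) in (let v = (\w.false) in (\p.(\q.y)))) (\r.((if true then 4 else 0) * (5 + 3)))) in (((((\s.(\t.(\a.(\b.5)))) false) ((\c.x) 3)) ((let d = false in (\e.(\f.e))) 5)) ((\g.(if true then (\h.8) else (\m.3))) ((let n = false in 6) + 6))))
step 1: [let@0.0.0.0] (let x = ((let y = ((\u.7) (7 * 1)) in (let v = (\w.false) in (\p.(\q.y)))) (\r.((if true then 4 else 0) * (5 + 3)))) in (((((\s.(\t.(\a.(\b.5)))) false) ((\c.x) 3)) ((let d = false in (\e.(\f.e))) 5)) ((\g.(if true then (\h.8) else (\m.3))) ((let n = false in 6) + 6))))
step 2: [delta@0.0.0.1] (let x = ((let y = ((\u.7) 7) in (let v = (\w.false) in (\p.(\q.y)))) (\r.((if true then 4 else 0) * (5 + 3)))) in (((((\s.(\t.(\a.(\b.5)))) false) ((\c.x) 3)) ((let d = false in (\e.(\f.e))) 5)) ((\g.(if true then (\h.8) else (\m.3))) ((let n = false in 6) + 6))))
step 3: [beta@0.0.0] (let x = ((let y = 7 in (let v = (\w.false) in (\p.(\q.y)))) (\r.((if true then 4 else 0) * (5 + 3)))) in (((((\s.(\t.(\a.(\b.5)))) false) ((\c.x) 3)) ((let d = false in (\e.(\f.e))) 5)) ((\g.(if true then (\h.8) else (\m.3))) ((let n = false in 6) + 6))))
step 4: [let@0.0] (let x = ((let v = (\w.false) in (\p.(\q.7))) (\r.((if true then 4 else 0) * (5 + 3)))) in (((((\s.(\t.(\a.(\b.5)))) false) ((\c.x) 3)) ((let d = false in (\e.(\f.e))) 5)) ((\g.(if true then (\h.8) else (\m.3))) ((let n = false in 6) + 6))))
step 5: [let@0.0] (let x = ((\p.(\q.7)) (\r.((if true then 4 else 0) * (5 + 3)))) in (((((\s.(\t.(\a.(\b.5)))) false) ((\c.x) 3)) ((let d = false in (\e.(\f.e))) 5)) ((\g.(if true then (\h.8) else (\m.3))) ((let n = false in 6) + 6))))
step 6: [beta@0] (let x = (\q.7) in (((((\s.(\t.(\a.(\b.5)))) false) ((\c.x) 3)) ((let d = false in (\e.(\f.e))) 5)) ((\g.(if true then (\h.8) else (\m.3))) ((let n = false in 6) + 6))))
step 7: [let@root] (((((\s.(\t.(\a.(\b.5)))) false) ((\c.(\q.7)) 3)) ((let d = false in (\e.(\f.e))) 5)) ((\g.(if true then (\h.8) else (\m.3))) ((let n = false in 6) + 6)))
step 8: [beta@0.0.0] ((((\t.(\a.(\b.5))) ((\c.(\q.7)) 3)) ((let d = false in (\e.(\f.e))) 5)) ((\g.(if true then (\h.8) else (\m.3))) ((let n = false in 6) + 6)))
step 9: [beta@0.0.1] ((((\t.(\a.(\b.5))) (\q.7)) ((let d = false in (\e.(\f.e))) 5)) ((\g.(if true then (\h.8) else (\m.3))) ((let n = false in 6) + 6)))
step 10: [beta@0.0] (((\a.(\b.5)) ((let d = false in (\e.(\f.e))) 5)) ((\g.(if true then (\h.8) else (\m.3))) ((let n = false in 6) + 6)))
step 11: [let@0.1.0] (((\a.(\b.5)) ((\e.(\f.e)) 5)) ((\g.(if true then (\h.8) else (\m.3))) ((let n = false in 6) + 6)))
step 12: [beta@0.1] (((\a.(\b.5)) (\f.5)) ((\g.(if true then (\h.8) else (\m.3))) ((let n = false in 6) + 6)))
step 13: [beta@0] ((\b.5) ((\g.(if true then (\h.8) else (\m.3))) ((let n = false in 6) + 6)))
step 14: [let@1.1.0] ((\b.5) ((\g.(if true then (\h.8) else (\m.3))) (6 + 6)))
step 15: [delta@1.1] ((\b.5) ((\g.(if true then (\h.8) else (\m.3))) 12))
step 16: [beta@1] ((\b.5) (if true then (\h.8) else (\m.3)))
step 17: [if@1] ((\b.5) (\h.8))
step 18: [beta@root] 5

Answer: 5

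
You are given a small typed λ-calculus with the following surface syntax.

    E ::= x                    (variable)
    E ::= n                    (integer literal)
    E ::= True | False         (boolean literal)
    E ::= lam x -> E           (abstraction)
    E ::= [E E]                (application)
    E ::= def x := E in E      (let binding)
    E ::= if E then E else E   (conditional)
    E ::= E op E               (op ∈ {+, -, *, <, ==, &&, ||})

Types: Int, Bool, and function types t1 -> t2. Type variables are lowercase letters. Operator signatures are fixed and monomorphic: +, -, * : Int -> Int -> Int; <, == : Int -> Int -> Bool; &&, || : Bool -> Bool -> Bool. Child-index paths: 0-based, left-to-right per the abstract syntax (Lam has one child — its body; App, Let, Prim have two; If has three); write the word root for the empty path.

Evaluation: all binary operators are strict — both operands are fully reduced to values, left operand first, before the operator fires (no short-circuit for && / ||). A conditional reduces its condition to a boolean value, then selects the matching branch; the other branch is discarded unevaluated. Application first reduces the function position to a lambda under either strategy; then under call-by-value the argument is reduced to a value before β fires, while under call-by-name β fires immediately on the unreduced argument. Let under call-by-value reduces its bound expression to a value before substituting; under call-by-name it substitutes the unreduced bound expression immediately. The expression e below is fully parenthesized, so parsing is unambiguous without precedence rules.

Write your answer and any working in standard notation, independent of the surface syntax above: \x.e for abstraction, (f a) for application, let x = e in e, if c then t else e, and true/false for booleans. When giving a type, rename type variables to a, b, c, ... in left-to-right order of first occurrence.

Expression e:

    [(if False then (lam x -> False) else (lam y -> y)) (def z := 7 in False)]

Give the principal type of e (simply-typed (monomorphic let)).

Trace:
  unify Bool ~ Bool
\x._ : a -> Bool
y : b
\y._ : b -> b
  unify a -> Bool ~ b -> b
  unify a ~ b
  unify Bool ~ b
let z : Int
  unify Bool -> Bool ~ Bool -> c
  unify Bool ~ Bool
  unify Bool ~ c
_ _ : Bool

Answer: Bool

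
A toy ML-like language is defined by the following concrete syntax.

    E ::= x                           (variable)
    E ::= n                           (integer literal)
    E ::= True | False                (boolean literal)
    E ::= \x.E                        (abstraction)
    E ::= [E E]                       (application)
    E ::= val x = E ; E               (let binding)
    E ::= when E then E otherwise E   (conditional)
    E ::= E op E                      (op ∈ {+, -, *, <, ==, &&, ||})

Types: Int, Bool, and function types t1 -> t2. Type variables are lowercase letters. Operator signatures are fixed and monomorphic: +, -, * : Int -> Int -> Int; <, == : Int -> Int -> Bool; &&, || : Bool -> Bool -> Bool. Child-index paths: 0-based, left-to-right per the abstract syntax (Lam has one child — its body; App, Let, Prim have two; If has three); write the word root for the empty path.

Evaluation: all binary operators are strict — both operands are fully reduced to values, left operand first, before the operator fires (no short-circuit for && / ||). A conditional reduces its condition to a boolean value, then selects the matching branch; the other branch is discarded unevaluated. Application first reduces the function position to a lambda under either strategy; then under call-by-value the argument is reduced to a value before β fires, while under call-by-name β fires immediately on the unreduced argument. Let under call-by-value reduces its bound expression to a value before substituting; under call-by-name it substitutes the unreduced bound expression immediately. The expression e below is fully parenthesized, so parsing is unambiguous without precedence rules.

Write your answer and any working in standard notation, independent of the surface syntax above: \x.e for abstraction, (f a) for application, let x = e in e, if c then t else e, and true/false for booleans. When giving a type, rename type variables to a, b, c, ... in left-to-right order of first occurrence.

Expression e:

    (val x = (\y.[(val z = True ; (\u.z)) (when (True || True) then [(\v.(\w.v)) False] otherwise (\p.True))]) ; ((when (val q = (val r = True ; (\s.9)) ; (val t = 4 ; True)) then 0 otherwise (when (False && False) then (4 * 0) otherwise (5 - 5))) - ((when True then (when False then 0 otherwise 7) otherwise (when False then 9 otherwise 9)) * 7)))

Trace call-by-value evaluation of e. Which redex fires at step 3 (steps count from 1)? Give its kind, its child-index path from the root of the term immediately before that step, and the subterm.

Derivation:
step 0: (let x = (\y.((let z = true in (\u.z)) (if (true || true) then ((\v.(\w.v)) false) else (\p.true)))) in ((if (let q = (let r = true in (\s.9)) in (let t = 4 in true)) then 0 else (if (false && false) then (4 * 0) else (5 - 5))) - ((if true then (if false then 0 else 7) else (if false then 9 else 9)) * 7)))
step 1: [let@root] ((if (let q = (let r = true in (\s.9)) in (let t = 4 in true)) then 0 else (if (false && false) then (4 * 0) else (5 - 5))) - ((if true then (if false then 0 else 7) else (if false then 9 else 9)) * 7))
step 2: [let@0.0.0] ((if (let q = (\s.9) in (let t = 4 in true)) then 0 else (if (false && false) then (4 * 0) else (5 - 5))) - ((if true then (if false then 0 else 7) else (if false then 9 else 9)) * 7))
step 3: [let@0.0] ((if (let t = 4 in true) then 0 else (if (false && false) then (4 * 0) else (5 - 5))) - ((if true then (if false then 0 else 7) else (if false then 9 else 9)) * 7))

Answer: let at 0.0 : (let q = (\s.9) in (let t = 4 in true))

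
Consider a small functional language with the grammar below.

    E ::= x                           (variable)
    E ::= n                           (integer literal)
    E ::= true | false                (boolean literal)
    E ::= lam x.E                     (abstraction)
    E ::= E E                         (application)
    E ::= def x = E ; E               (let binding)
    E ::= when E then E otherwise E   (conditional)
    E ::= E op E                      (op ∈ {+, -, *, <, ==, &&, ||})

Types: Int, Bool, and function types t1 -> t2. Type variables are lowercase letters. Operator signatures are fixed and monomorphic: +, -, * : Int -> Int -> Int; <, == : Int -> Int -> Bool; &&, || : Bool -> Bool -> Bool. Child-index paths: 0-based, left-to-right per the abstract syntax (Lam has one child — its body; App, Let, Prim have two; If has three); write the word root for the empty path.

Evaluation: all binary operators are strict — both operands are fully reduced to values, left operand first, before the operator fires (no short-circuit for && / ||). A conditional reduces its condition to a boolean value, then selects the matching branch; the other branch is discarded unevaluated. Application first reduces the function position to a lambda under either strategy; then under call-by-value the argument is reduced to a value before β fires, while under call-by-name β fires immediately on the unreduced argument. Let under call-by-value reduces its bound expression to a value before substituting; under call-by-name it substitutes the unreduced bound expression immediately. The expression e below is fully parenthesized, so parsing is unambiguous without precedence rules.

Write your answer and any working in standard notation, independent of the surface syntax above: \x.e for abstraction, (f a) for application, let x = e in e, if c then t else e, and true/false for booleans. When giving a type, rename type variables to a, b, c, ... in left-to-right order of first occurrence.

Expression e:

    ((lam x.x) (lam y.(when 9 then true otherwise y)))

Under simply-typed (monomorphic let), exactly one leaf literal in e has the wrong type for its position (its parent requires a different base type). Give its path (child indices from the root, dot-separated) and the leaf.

Working:
x : a
\x._ : a -> a
  unify Int ~ Bool
  FAIL: mismatch Int ~ Bool

Answer: 1.0.0 : 9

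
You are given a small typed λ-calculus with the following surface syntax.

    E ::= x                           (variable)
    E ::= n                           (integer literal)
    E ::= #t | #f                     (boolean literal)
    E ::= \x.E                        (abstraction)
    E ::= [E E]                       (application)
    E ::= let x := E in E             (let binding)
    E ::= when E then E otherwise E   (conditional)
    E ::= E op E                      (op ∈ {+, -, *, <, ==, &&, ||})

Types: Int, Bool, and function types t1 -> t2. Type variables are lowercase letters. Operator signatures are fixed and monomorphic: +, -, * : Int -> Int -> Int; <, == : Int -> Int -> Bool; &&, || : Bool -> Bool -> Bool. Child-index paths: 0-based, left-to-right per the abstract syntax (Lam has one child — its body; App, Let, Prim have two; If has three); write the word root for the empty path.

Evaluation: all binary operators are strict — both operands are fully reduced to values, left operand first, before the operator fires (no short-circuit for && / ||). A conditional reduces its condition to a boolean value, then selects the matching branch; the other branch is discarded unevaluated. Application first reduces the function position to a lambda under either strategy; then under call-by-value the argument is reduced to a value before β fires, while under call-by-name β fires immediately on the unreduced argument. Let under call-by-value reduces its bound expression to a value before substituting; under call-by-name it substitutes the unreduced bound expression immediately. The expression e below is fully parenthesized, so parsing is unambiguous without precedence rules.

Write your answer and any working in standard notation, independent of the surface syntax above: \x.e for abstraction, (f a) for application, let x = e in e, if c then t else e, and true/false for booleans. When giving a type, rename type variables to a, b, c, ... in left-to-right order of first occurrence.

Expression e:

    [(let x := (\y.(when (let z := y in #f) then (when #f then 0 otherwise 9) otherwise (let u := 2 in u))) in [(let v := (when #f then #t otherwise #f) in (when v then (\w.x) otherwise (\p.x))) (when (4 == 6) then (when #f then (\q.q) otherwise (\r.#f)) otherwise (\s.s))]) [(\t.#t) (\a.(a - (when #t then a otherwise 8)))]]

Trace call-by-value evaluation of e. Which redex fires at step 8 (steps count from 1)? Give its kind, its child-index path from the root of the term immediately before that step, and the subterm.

Answer: beta at 1 : ((\t.true) (\a.(a - (if true then a else 8))))

Trace:
step 0: ((let x = (\y.(if (let z = y in false) then (if false then 0 else 9) else (let u = 2 in u))) in ((let v = (if false then true else false) in (if v then (\w.x) else (\p.x))) (if (4 == 6) then (if false then (\q.q) else (\r.false)) else (\s.s)))) ((\t.true) (\a.(a - (if true then a else 8)))))
step 1: [let@0] (((let v = (if false then true else false) in (if v then (\w.(\y.(if (let z = y in false) then (if false then 0 else 9) else (let u = 2 in u)))) else (\p.(\y.(if (let z = y in false) then (if false then 0 else 9) else (let u = 2 in u)))))) (if (4 == 6) then (if false then (\q.q) else (\r.false)) else (\s.s))) ((\t.true) (\a.(a - (if true then a else 8)))))
step 2: [if@0.0.0] (((let v = false in (if v then (\w.(\y.(if (let z = y in false) then (if false then 0 else 9) else (let u = 2 in u)))) else (\p.(\y.(if (let z = y in false) then (if false then 0 else 9) else (let u = 2 in u)))))) (if (4 == 6) then (if false then (\q.q) else (\r.false)) else (\s.s))) ((\t.true) (\a.(a - (if true then a else 8)))))
step 3: [let@0.0] (((if false then (\w.(\y.(if (let z = y in false) then (if false then 0 else 9) else (let u = 2 in u)))) else (\p.(\y.(if (let z = y in false) then (if false then 0 else 9) else (let u = 2 in u))))) (if (4 == 6) then (if false then (\q.q) else (\r.false)) else (\s.s))) ((\t.true) (\a.(a - (if true then a else 8)))))
step 4: [if@0.0] (((\p.(\y.(if (let z = y in false) then (if false then 0 else 9) else (let u = 2 in u)))) (if (4 == 6) then (if false then (\q.q) else (\r.false)) else (\s.s))) ((\t.true) (\a.(a - (if true then a else 8)))))
step 5: [delta@0.1.0] (((\p.(\y.(if (let z = y in false) then (if false then 0 else 9) else (let u = 2 in u)))) (if false then (if false then (\q.q) else (\r.false)) else (\s.s))) ((\t.true) (\a.(a - (if true then a else 8)))))
step 6: [if@0.1] (((\p.(\y.(if (let z = y in false) then (if false then 0 else 9) else (let u = 2 in u)))) (\s.s)) ((\t.true) (\a.(a - (if true then a else 8)))))
step 7: [beta@0] ((\y.(if (let z = y in false) then (if false then 0 else 9) else (let u = 2 in u))) ((\t.true) (\a.(a - (if true then a else 8)))))
step 8: [beta@1] ((\y.(if (let z = y in false) then (if false then 0 else 9) else (let u = 2 in u))) true)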